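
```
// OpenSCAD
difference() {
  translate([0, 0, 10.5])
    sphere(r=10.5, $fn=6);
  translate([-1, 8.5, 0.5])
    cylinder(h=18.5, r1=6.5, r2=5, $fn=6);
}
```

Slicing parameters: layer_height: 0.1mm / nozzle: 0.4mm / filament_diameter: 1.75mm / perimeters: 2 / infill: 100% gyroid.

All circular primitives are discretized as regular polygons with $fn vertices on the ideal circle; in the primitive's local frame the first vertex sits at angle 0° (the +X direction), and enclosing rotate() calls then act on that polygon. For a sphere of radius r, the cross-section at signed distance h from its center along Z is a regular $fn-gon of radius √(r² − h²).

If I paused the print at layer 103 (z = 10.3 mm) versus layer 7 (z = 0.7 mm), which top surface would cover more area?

layer 103 (z = 10.3 mm)

Layer 103 (z = 10.3): the sphere: section is a regular 6-gon, circumradius = √(r²−h²) = √(10.5²−0.2²) = 10.498 (area = (6/2)·10.498²·sin(360°/6) = 286.33 mm²); the cone at (-1, 8.5) contributes a regular 6-gon of circumradius 5.705 (interpolated between r1=6.5 and r2=5 at t=0.530) (area = (6/2)·5.705²·sin(360°/6) = 84.57 mm²); Taking the first minus the rest: starting from the r=10.5 sphere (286.33 mm²), the cone at (-1, 8.5) partially overlaps it — only the 47.64 mm² overlap (of its 84.57 mm²) is removed, clipping the outline — area = 238.70 mm². So its area = 238.70 mm². Layer 7 (z = 0.7): the sphere: section is a regular 6-gon, circumradius = √(r²−h²) = √(10.5²−9.8²) = 3.770 (area = (6/2)·3.770²·sin(360°/6) = 36.92 mm²); the cone at (-1, 8.5): at t=0.011 of its height the radius interpolates to r₁+(r₂−r₁)t = 6.484, giving a regular 6-gon of that circumradius (area = (6/2)·6.484²·sin(360°/6) = 109.22 mm²); After the difference (first − rest): starting from the r=10.5 sphere (36.92 mm²), the cone at (-1, 8.5) partially overlaps it — only the 1.51 mm² overlap (of its 109.22 mm²) is removed, clipping the outline — area = 35.40 mm². So its area = 35.40 mm². Layer 103 is larger (238.70 vs 35.40 mm²).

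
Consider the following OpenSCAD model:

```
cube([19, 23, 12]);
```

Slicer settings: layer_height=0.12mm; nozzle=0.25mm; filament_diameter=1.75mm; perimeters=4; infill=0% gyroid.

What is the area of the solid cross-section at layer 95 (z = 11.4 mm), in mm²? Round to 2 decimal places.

437.00 mm²

At z = 11.4 mm: the cube (footprint 19×23) is included at this height (area 437.00 mm²). Overall, the cross-section is a single solid region. Net area = 437.00 mm².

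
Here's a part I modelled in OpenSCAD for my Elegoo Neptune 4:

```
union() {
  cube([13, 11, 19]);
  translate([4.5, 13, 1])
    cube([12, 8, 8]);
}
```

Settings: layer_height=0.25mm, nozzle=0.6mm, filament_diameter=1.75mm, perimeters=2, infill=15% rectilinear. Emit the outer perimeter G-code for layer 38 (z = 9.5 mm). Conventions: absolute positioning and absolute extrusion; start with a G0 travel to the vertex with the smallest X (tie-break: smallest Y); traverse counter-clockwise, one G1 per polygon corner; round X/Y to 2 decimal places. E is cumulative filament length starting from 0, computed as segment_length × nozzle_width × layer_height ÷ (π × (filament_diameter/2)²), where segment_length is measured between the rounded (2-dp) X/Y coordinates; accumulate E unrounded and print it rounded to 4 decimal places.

G0 X0.00 Y0.00 Z9.50
G1 X13.00 Y0.00 E0.8107
G1 X13.00 Y11.00 E1.4967
G1 X0.00 Y11.00 E2.3074
G1 X0.00 Y0.00 E2.9934

At z = 9.5 mm: the cube (footprint 13×11) is included at this height; the cube at (4.5, 13) is absent (z outside [1, 9]); Combining (union): only the 13×11 cube is present, so the union is just that shape — 1 connected region. The outline is a single polygon with 4 vertices. Extrusion per mm of travel: 0.6 × 0.25 / (π × 0.875²) = 0.062363. Accumulating E over each segment gives final E = 2.9934.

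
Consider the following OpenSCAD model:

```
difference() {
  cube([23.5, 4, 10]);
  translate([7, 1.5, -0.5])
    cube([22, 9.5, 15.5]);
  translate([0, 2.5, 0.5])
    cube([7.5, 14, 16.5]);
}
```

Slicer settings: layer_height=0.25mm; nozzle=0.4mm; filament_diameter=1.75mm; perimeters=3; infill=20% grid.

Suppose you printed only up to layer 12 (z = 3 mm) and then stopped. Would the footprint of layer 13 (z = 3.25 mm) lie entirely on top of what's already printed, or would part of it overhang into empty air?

Compare the two slices. At z = 3: the cube is present — its section is the full 23.5×4 rectangle (area 94.00 mm²); the cube at (7, 1.5) (footprint 22×9.5) is included at this height (area 209.00 mm²); the 7.5×14 cube at (0, 2.5) contributes its full rectangle (area 105.00 mm²); After the difference (first − rest): starting from the 23.5×4 cube (94.00 mm²), the 22×9.5 cube at (7, 1.5) partially overlaps it — only the 41.25 mm² overlap (of its 209.00 mm²) is removed, clipping the outline; the 7.5×14 cube at (0, 2.5) partially overlaps it — only the 10.50 mm² overlap (of its 105.00 mm²) is removed, clipping the outline — area = 42.25 mm². At z = 3.25: the 23.5×4 cube contributes its full rectangle (area 94.00 mm²); the cube at (7, 1.5) is present — its section is the full 22×9.5 rectangle (area 209.00 mm²); the 7.5×14 cube at (0, 2.5) contributes its full rectangle (area 105.00 mm²); After the difference (first − rest): starting from the 23.5×4 cube (94.00 mm²), the 22×9.5 cube at (7, 1.5) partially overlaps it — only the 41.25 mm² overlap (of its 209.00 mm²) is removed, clipping the outline; the 7.5×14 cube at (0, 2.5) partially overlaps it — only the 10.50 mm² overlap (of its 105.00 mm²) is removed, clipping the outline — area = 42.25 mm². Checking containment: the cross-section at z = 3.25 is a subset of the cross-section at z = 3.

entirely on top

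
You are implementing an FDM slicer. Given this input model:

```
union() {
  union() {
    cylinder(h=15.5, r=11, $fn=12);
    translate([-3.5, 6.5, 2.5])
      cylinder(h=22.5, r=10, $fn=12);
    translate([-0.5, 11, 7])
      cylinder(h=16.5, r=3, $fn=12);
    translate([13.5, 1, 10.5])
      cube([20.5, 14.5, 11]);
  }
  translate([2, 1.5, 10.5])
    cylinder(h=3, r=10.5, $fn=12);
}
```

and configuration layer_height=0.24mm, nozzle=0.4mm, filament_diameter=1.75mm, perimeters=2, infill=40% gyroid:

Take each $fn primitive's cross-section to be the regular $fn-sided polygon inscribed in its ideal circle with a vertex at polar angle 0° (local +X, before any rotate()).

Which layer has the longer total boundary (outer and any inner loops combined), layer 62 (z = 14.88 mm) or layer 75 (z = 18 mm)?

Layer 62 (z = 14.88): the r=11 cylinder gives a regular 12-gon of circumradius 11 (constant along its height) (perimeter = 2·12·11.000·sin(180°/12) = 68.33 mm); the r=10 cylinder at (-3.5, 6.5) gives a regular 12-gon of circumradius 10 (constant along its height) (perimeter = 2·12·10.000·sin(180°/12) = 62.12 mm); the r=3 cylinder at (-0.5, 11) gives a regular 12-gon of circumradius 3 (constant along its height) (perimeter = 2·12·3.000·sin(180°/12) = 18.63 mm); the cube at (13.5, 1) (footprint 20.5×14.5) is included at this height (perimeter 70.00 mm); Merging all regions: the regions partially overlap (shared area 208.91 mm²), so the edge portions inside another operand are dropped and the merged outline is re-measured after clipping — boundary = 150.58 mm; the cylinder at (2, 1.5) does not reach this height (z outside [10.5, 13.5]); Merging all regions: only the result so far is present, so the union is just that shape — boundary = 150.58 mm. So its perimeter = 150.58 mm. Layer 75 (z = 18): the cylinder does not reach this height (z outside [0, 15.5]); the r=10 cylinder at (-3.5, 6.5) gives a regular 12-gon of circumradius 10 (constant along its height) (perimeter = 2·12·10.000·sin(180°/12) = 62.12 mm); the cylinder at (-0.5, 11): section is a regular 12-gon, circumradius r=3 (perimeter = 2·12·3.000·sin(180°/12) = 18.63 mm); the cube at (13.5, 1) is present — its section is the full 20.5×14.5 rectangle (perimeter 70.00 mm); Merging all regions: the regions partially overlap (shared area 27.00 mm²), so the edge portions inside another operand are dropped and the merged outline is re-measured after clipping — boundary = 132.12 mm; the cylinder at (2, 1.5) is absent (z outside [10.5, 13.5]); Taking the union: only the result so far is present, so the union is just that shape — boundary = 132.12 mm. So its perimeter = 132.12 mm. Layer 62 is larger (150.58 vs 132.12 mm).

layer 62 (z = 14.88 mm)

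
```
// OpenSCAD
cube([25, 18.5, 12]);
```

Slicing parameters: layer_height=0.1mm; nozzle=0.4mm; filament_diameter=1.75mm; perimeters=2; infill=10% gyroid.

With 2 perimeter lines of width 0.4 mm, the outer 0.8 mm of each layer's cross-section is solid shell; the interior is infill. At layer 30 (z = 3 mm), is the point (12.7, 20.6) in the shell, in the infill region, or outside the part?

At z = 3 mm: the 25×18.5 cube contributes its full rectangle. Overall, the cross-section is a single solid region. The nearest boundary edge runs (25.00, 18.50)→(0.00, 18.50); distance from the point to it = 2.10 mm. The point is not inside any of the regions above, so it lies outside the cross-section (2.10 mm from the nearest boundary).

outside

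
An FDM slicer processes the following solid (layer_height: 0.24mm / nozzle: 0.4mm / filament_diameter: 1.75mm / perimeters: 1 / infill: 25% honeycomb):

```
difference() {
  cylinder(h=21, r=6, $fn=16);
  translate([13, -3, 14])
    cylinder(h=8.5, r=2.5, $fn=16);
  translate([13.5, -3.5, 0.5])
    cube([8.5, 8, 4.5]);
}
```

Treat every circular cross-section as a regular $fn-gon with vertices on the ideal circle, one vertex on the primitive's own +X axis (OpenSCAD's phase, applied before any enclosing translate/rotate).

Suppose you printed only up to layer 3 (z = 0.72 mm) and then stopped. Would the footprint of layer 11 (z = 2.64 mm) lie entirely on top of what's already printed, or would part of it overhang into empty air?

entirely on top

Compare the two slices. At z = 0.72: the r=6 cylinder gives a regular 16-gon of circumradius 6 (constant along its height) (area = (16/2)·6.000²·sin(360°/16) = 110.21 mm²); the cylinder at (13, -3) is absent (z outside [14, 22.5]); the cube at (13.5, -3.5) (footprint 8.5×8) is included at this height (area 68.00 mm²); After the difference (first − rest): starting from the r=6 cylinder (110.21 mm²), the 8.5×8 cube at (13.5, -3.5) misses the remaining region (no effect) — area = 110.21 mm². At z = 2.64: the r=6 cylinder contributes a regular 16-gon of circumradius 6 (area = (16/2)·6.000²·sin(360°/16) = 110.21 mm²); the cylinder at (13, -3) is not intersected at this z (z outside [14, 22.5]); the 8.5×8 cube at (13.5, -3.5) contributes its full rectangle (area 68.00 mm²); Subtracting the remaining from the first: starting from the r=6 cylinder (110.21 mm²), the 8.5×8 cube at (13.5, -3.5) misses the remaining region (no effect) — area = 110.21 mm². Checking containment: the cross-section at z = 2.64 is a subset of the cross-section at z = 0.72.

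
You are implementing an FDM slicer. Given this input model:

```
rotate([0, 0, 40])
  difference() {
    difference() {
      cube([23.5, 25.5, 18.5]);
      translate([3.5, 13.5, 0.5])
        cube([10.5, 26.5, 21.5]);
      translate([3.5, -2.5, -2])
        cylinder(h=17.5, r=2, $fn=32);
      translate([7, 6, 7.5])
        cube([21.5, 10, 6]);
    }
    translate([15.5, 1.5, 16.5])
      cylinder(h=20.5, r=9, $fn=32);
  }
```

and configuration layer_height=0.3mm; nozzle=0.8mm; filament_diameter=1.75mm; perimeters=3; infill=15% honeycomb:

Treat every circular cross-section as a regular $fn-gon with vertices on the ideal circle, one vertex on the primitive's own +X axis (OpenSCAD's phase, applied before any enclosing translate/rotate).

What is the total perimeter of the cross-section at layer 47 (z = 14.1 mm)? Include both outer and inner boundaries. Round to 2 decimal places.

122.00 mm

At z = 14.1 mm: the 23.5×25.5 cube contributes its full rectangle (perimeter 98.00 mm); the 10.5×26.5 cube at (3.5, 13.5) contributes its full rectangle (perimeter 74.00 mm); the cylinder at (3.5, -2.5): section is a regular 32-gon, circumradius r=2 (perimeter = 2·32·2.000·sin(180°/32) = 12.55 mm); the cube at (7, 6) is not intersected at this z (z outside [7.5, 13.5]); Taking the first minus the rest: starting from the 23.5×25.5 cube, the 10.5×26.5 cube at (3.5, 13.5) partially overlaps it — only the 126.00 mm² overlap (of its 278.25 mm²) is removed, clipping the outline; the r=2 cylinder at (3.5, -2.5) misses the remaining region (no effect) — boundary = 122.00 mm; the cylinder at (15.5, 1.5) is absent (z outside [16.5, 37]); Taking the first minus the rest: none of the subtracted shapes is present at this height, so that combined region is unchanged — boundary = 122.00 mm; (rotated 40° about Z; rotation is an isometry so areas/perimeters/island counts are preserved). Overall, the cross-section is a single solid region. Total boundary length (outer) = 122.00 mm.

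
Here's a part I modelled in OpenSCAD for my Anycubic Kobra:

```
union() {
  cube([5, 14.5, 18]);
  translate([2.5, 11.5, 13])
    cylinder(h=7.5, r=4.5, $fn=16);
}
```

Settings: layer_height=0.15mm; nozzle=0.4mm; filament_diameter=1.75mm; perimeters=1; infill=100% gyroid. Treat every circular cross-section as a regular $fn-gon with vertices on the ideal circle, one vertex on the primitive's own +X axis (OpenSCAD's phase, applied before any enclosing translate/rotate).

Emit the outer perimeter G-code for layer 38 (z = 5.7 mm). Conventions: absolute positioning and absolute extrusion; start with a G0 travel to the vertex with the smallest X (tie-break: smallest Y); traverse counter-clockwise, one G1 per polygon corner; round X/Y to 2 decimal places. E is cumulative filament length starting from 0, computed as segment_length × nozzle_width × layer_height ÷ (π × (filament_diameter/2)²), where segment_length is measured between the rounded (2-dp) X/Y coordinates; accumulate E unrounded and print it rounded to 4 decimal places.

At z = 5.7 mm: the cube (footprint 5×14.5) is included at this height; the cylinder at (2.5, 11.5) does not reach this height (z outside [13, 20.5]); Combining (union): only the 5×14.5 cube is present, so the union is just that shape — 1 connected region. The outline is a single polygon with 4 vertices. Extrusion per mm of travel: 0.4 × 0.15 / (π × 0.875²) = 0.024945. Accumulating E over each segment gives final E = 0.9729.

G0 X0.00 Y0.00 Z5.70
G1 X5.00 Y0.00 E0.1247
G1 X5.00 Y14.50 E0.4864
G1 X0.00 Y14.50 E0.6112
G1 X0.00 Y0.00 E0.9729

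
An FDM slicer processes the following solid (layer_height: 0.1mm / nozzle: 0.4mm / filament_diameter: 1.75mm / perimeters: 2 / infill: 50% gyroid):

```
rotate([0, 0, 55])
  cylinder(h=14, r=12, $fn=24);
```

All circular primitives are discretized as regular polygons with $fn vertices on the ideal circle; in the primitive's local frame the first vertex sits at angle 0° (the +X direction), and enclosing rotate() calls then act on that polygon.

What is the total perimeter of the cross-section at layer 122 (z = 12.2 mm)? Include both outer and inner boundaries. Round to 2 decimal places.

At z = 12.2 mm: the r=12 cylinder contributes a regular 24-gon of circumradius 12 (perimeter = 2·24·12.000·sin(180°/24) = 75.18 mm); (rotated 55° about Z; rotation is an isometry so areas/perimeters/island counts are preserved). Overall, the cross-section is a single solid region. Total boundary length (outer) = 75.18 mm.

75.18 mm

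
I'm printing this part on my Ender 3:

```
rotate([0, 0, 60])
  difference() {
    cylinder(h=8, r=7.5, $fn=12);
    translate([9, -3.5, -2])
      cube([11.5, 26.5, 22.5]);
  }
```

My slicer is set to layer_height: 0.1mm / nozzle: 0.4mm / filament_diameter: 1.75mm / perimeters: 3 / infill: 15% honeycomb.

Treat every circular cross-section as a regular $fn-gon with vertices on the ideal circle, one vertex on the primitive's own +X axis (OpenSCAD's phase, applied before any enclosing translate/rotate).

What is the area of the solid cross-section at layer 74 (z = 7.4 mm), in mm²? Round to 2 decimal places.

168.75 mm²

At z = 7.4 mm: the r=7.5 cylinder gives a regular 12-gon of circumradius 7.5 (constant along its height) (area = (12/2)·7.500²·sin(360°/12) = 168.75 mm²); the 11.5×26.5 cube at (9, -3.5) contributes its full rectangle (area 304.75 mm²); Subtracting the remaining from the first: starting from the r=7.5 cylinder (168.75 mm²), the 11.5×26.5 cube at (9, -3.5) misses the remaining region (no effect) — area = 168.75 mm²; (whole slice rotated 60° about Z — lengths, areas and connectivity unchanged). Overall, the cross-section is a single solid region. Net area = 168.75 mm².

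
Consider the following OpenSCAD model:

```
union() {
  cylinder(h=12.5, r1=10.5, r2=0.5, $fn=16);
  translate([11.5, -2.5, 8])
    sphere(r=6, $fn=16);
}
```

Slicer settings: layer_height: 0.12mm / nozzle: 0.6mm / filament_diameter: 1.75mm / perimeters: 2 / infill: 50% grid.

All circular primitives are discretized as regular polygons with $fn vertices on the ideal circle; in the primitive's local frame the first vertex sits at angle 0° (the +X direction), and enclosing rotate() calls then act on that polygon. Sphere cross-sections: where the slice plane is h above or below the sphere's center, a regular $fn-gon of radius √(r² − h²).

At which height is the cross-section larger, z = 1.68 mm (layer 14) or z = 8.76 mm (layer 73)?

layer 14 (z = 1.68 mm)

Layer 14 (z = 1.68): the cone contributes a regular 16-gon of circumradius 9.156 (interpolated between r1=10.5 and r2=0.5 at t=0.134) (area = (16/2)·9.156²·sin(360°/16) = 256.65 mm²); the sphere at (11.5, -2.5) is not intersected at this z (|z−center|=6.320 > r=6); Taking the union: only the cone is present, so the union is just that shape — area = 256.65 mm². So its area = 256.65 mm². Layer 73 (z = 8.76): the cone contributes a regular 16-gon of circumradius 3.492 (interpolated between r1=10.5 and r2=0.5 at t=0.701) (area = (16/2)·3.492²·sin(360°/16) = 37.33 mm²); the r=6 sphere at (11.5, -2.5) slices to a regular 16-gon of circumradius 5.952 (√(r²−h²) with h=0.76 from center) (area = (16/2)·5.952²·sin(360°/16) = 108.44 mm²); Merging all regions: the 2 present regions are separate (no shared area or edge), so areas and boundary lengths simply add and each stays a separate island — area = 145.78 mm². So its area = 145.78 mm². Layer 14 is larger (256.65 vs 145.78 mm²).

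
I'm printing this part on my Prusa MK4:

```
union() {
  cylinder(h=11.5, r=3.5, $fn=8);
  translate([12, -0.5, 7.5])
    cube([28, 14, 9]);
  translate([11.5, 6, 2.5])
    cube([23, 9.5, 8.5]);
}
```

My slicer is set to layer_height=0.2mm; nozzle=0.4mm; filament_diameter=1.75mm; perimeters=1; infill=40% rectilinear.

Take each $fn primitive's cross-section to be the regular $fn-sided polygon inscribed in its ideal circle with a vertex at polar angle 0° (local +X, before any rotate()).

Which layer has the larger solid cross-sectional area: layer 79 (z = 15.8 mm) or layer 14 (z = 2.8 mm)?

Layer 79 (z = 15.8): the cylinder is not intersected at this z (z outside [0, 11.5]); the cube at (12, -0.5) (footprint 28×14) is included at this height (area 392.00 mm²); the cube at (11.5, 6) does not reach this height (z outside [2.5, 11]); Combining (union): only the 28×14 cube at (12, -0.5) is present, so the union is just that shape — area = 392.00 mm². So its area = 392.00 mm². Layer 14 (z = 2.8): the cylinder: section is a regular 8-gon, circumradius r=3.5 (area = (8/2)·3.500²·sin(360°/8) = 34.65 mm²); the cube at (12, -0.5) is absent (z outside [7.5, 16.5]); the cube at (11.5, 6) (footprint 23×9.5) is included at this height (area 218.50 mm²); Combining (union): the 2 present regions are separate (no shared area or edge), so areas and boundary lengths simply add and each stays a separate island — area = 253.15 mm². So its area = 253.15 mm². Layer 79 is larger (392.00 vs 253.15 mm²).

layer 79 (z = 15.8 mm)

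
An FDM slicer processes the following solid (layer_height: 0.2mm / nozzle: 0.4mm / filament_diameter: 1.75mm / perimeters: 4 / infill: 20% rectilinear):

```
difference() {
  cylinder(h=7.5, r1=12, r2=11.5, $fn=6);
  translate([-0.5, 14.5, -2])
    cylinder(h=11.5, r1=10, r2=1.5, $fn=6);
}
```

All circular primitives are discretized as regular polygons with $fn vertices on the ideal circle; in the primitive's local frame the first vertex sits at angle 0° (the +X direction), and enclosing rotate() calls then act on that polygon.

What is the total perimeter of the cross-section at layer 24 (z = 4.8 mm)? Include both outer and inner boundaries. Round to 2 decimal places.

At z = 4.8 mm: the cone: at t=0.640 of its height the radius interpolates to r₁+(r₂−r₁)t = 11.680, giving a regular 6-gon of that circumradius (perimeter = 2·6·11.680·sin(180°/6) = 70.08 mm); the cone at (-0.5, 14.5) (r1=10→r2=1.5) has section circumradius 4.974 here — a regular 6-gon (perimeter = 2·6·4.974·sin(180°/6) = 29.84 mm); After the difference (first − rest): starting from the cone, the cone at (-0.5, 14.5) misses the remaining region (no effect) — boundary = 70.08 mm. Overall, the cross-section is a single solid region. Total boundary length (outer) = 70.08 mm.

70.08 mm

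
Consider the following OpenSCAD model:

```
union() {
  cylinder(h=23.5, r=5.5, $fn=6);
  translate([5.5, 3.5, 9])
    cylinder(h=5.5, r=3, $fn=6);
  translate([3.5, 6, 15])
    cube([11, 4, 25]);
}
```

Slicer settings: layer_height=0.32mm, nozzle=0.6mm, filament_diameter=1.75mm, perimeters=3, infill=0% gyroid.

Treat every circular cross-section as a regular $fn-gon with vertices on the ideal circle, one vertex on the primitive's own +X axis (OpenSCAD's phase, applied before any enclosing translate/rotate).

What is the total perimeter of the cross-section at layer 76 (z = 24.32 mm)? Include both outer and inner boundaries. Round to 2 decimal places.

At z = 24.32 mm: the cylinder is not intersected at this z (z outside [0, 23.5]); the cylinder at (5.5, 3.5) is absent (z outside [9, 14.5]); the cube at (3.5, 6) (footprint 11×4) is included at this height (perimeter 30.00 mm); Taking the union: only the 11×4 cube at (3.5, 6) is present, so the union is just that shape — boundary = 30.00 mm. Overall, the cross-section is a single solid region. Total boundary length (outer) = 30.00 mm.

30.00 mm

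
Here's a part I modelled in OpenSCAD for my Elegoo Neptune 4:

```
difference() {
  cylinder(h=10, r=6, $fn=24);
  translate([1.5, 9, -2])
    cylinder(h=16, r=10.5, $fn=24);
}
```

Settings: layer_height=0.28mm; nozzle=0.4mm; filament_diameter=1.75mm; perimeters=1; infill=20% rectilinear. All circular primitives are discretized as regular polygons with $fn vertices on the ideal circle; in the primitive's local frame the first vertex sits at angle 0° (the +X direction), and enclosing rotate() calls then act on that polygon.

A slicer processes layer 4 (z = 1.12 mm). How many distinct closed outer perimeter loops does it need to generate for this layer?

At z = 1.12 mm: the cylinder: section is a regular 24-gon, circumradius r=6; the r=10.5 cylinder at (1.5, 9) contributes a regular 24-gon of circumradius 10.5; Taking the first minus the rest: starting from the r=6 cylinder, the r=10.5 cylinder at (1.5, 9) partially overlaps it — only the 64.44 mm² overlap (of its 342.42 mm²) is removed, clipping the outline — 1 connected region. The result has 1 disconnected region.

1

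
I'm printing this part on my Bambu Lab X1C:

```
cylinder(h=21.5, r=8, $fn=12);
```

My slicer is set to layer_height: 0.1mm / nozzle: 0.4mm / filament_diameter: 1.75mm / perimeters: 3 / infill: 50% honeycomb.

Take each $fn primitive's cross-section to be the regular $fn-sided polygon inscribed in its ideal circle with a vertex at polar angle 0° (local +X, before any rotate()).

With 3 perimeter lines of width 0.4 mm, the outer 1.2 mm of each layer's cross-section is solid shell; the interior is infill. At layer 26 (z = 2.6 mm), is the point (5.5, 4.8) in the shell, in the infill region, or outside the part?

At z = 2.6 mm: the r=8 cylinder contributes a regular 12-gon of circumradius 8. Overall, the cross-section is a single solid region. The nearest boundary edge runs (6.93, 4.00)→(4.00, 6.93); distance from the point to it = 0.44 mm. The point is inside the cross-section, 0.44 mm from the nearest boundary — within the 1.2 mm shell band (3 × 0.4).

shell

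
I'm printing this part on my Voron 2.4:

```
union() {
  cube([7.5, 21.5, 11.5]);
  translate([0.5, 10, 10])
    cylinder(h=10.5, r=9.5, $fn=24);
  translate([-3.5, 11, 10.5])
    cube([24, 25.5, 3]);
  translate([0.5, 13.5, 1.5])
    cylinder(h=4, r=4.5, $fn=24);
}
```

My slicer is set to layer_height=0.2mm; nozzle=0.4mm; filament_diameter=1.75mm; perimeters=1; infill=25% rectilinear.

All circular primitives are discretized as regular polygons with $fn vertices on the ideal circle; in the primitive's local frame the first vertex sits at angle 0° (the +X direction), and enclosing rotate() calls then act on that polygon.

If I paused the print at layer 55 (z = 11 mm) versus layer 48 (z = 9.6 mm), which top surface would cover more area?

layer 55 (z = 11 mm)

Layer 55 (z = 11): the 7.5×21.5 cube contributes its full rectangle (area 161.25 mm²); the r=9.5 cylinder at (0.5, 10) contributes a regular 24-gon of circumradius 9.5 (area = (24/2)·9.500²·sin(360°/24) = 280.30 mm²); the cube at (-3.5, 11) (footprint 24×25.5) is included at this height (area 612.00 mm²); the cylinder at (0.5, 13.5) is not intersected at this z (z outside [1.5, 5.5]); Taking the union: the regions partially overlap — summed areas 1053.55 mm² minus the doubly-counted overlap 243.68 mm² gives 809.87 mm² — area = 809.87 mm². So its area = 809.87 mm². Layer 48 (z = 9.6): the cube (footprint 7.5×21.5) is included at this height (area 161.25 mm²); the cylinder at (0.5, 10) is not intersected at this z (z outside [10, 20.5]); the cube at (-3.5, 11) is not intersected at this z (z outside [10.5, 13.5]); the cylinder at (0.5, 13.5) is not intersected at this z (z outside [1.5, 5.5]); Taking the union: only the 7.5×21.5 cube is present, so the union is just that shape — area = 161.25 mm². So its area = 161.25 mm². Layer 55 is larger (809.87 vs 161.25 mm²).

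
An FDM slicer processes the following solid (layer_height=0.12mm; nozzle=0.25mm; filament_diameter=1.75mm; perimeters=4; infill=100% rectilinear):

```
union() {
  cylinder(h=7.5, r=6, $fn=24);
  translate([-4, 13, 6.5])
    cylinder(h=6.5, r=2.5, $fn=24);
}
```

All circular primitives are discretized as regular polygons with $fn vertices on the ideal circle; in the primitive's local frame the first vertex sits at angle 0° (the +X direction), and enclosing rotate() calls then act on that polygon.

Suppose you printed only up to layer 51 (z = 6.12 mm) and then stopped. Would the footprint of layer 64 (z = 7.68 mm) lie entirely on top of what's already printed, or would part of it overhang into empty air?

Compare the two slices. At z = 6.12: the cylinder: section is a regular 24-gon, circumradius r=6 (area = (24/2)·6.000²·sin(360°/24) = 111.81 mm²); the cylinder at (-4, 13) is absent (z outside [6.5, 13]); Taking the union: only the r=6 cylinder is present, so the union is just that shape — area = 111.81 mm². At z = 7.68: the cylinder is not intersected at this z (z outside [0, 7.5]); the cylinder at (-4, 13): section is a regular 24-gon, circumradius r=2.5 (area = (24/2)·2.500²·sin(360°/24) = 19.41 mm²); Merging all regions: only the r=2.5 cylinder at (-4, 13) is present, so the union is just that shape — area = 19.41 mm². Checking containment: at z = 7.68 the cross-section extends beyond the z = 6.12 cross-section by about 19.41 mm².

part overhangs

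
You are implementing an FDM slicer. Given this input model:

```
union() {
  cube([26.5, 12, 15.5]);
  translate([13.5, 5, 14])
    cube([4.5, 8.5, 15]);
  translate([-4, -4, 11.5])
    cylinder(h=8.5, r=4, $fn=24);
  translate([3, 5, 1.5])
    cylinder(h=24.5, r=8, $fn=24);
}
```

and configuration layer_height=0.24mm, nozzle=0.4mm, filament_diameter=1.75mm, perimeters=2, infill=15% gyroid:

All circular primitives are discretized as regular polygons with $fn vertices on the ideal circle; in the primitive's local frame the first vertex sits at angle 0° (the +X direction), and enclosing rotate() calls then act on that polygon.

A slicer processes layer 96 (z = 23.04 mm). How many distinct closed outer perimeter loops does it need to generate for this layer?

2

At z = 23.04 mm: the cube does not reach this height (z outside [0, 15.5]); the cube at (13.5, 5) is present — its section is the full 4.5×8.5 rectangle; the cylinder at (-4, -4) is not intersected at this z (z outside [11.5, 20]); the r=8 cylinder at (3, 5) contributes a regular 24-gon of circumradius 8; Taking the union: the 2 present regions are separate (no shared area or edge), so areas and boundary lengths simply add and each stays a separate island — 2 connected regions. The result has 2 disconnected regions.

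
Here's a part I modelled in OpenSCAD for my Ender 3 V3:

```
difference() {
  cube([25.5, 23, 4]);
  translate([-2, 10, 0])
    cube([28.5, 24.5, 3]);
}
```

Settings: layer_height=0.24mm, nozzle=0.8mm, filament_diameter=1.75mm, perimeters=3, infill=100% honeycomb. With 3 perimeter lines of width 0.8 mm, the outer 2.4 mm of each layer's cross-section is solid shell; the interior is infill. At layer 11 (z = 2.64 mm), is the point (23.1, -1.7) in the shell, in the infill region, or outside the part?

outside

At z = 2.64 mm: the cube is present — its section is the full 25.5×23 rectangle; the cube at (-2, 10) is present — its section is the full 28.5×24.5 rectangle; Subtracting the remaining from the first: starting from the 25.5×23 cube, the 28.5×24.5 cube at (-2, 10) partially overlaps it — only the 331.50 mm² overlap (of its 698.25 mm²) is removed, clipping the outline — 1 connected region. Overall, the cross-section is a single solid region. The nearest boundary edge runs (25.50, 0.00)→(0.00, 0.00); distance from the point to it = 1.70 mm. The point is not inside any of the regions above, so it lies outside the cross-section (1.70 mm from the nearest boundary).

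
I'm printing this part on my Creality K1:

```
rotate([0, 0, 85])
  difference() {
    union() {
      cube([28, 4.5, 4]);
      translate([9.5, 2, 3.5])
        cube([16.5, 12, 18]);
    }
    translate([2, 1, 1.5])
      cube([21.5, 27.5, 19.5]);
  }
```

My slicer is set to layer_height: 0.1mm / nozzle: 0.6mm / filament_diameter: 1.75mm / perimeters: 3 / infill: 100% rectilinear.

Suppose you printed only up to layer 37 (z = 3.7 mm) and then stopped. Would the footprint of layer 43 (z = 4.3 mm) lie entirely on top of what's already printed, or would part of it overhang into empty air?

Compare the two slices. At z = 3.7: the 28×4.5 cube contributes its full rectangle (area 126.00 mm²); the cube at (9.5, 2) (footprint 16.5×12) is included at this height (area 198.00 mm²); Taking the union: the regions partially overlap — summed areas 324.00 mm² minus the doubly-counted overlap 41.25 mm² gives 282.75 mm² — area = 282.75 mm²; the cube at (2, 1) is present — its section is the full 21.5×27.5 rectangle (area 591.25 mm²); Subtracting the remaining from the first: starting from the result so far (282.75 mm²), the 21.5×27.5 cube at (2, 1) partially overlaps it — only the 208.25 mm² overlap (of its 591.25 mm²) is removed, clipping the outline — area = 74.50 mm²; (whole slice rotated 85° about Z — lengths, areas and connectivity unchanged). At z = 4.3: the cube does not reach this height (z outside [0, 4]); the cube at (9.5, 2) (footprint 16.5×12) is included at this height (area 198.00 mm²); Combining (union): only the 16.5×12 cube at (9.5, 2) is present, so the union is just that shape — area = 198.00 mm²; the 21.5×27.5 cube at (2, 1) contributes its full rectangle (area 591.25 mm²); Taking the first minus the rest: starting from the result so far (198.00 mm²), the 21.5×27.5 cube at (2, 1) partially overlaps it — only the 168.00 mm² overlap (of its 591.25 mm²) is removed, clipping the outline — area = 30.00 mm²; (whole slice rotated 85° about Z — lengths, areas and connectivity unchanged). Checking containment: the cross-section at z = 4.3 is a subset of the cross-section at z = 3.7.

entirely on top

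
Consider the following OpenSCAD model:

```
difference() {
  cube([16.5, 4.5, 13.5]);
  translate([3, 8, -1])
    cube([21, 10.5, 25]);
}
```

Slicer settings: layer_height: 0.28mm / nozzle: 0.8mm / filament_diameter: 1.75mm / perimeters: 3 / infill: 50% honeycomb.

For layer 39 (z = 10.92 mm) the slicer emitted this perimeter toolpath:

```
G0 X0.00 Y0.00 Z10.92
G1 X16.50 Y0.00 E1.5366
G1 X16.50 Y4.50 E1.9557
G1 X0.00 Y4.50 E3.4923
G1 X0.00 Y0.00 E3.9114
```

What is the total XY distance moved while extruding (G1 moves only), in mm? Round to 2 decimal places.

Sum the Euclidean lengths of each G1 segment: total = 42.00 mm.

42.00 mm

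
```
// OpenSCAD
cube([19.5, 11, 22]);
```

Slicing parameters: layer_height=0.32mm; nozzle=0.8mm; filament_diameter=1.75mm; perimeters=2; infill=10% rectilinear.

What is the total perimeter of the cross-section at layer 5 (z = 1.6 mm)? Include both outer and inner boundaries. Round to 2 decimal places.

61.00 mm

At z = 1.6 mm: the 19.5×11 cube contributes its full rectangle (perimeter 61.00 mm). Overall, the cross-section is a single solid region. Total boundary length (outer) = 61.00 mm.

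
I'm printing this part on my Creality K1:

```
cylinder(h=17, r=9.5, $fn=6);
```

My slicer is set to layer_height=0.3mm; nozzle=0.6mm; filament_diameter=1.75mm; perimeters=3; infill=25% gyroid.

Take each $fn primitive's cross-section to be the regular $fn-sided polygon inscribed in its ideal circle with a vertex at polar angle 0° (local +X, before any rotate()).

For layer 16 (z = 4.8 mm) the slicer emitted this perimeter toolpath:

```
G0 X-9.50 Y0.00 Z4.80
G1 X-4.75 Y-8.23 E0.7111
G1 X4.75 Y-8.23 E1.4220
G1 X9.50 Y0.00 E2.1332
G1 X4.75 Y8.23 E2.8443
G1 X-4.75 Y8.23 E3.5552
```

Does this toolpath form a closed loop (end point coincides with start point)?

Start point (G0): (-9.50, 0.00). End point (last G1): the path does not return to the start — open.

no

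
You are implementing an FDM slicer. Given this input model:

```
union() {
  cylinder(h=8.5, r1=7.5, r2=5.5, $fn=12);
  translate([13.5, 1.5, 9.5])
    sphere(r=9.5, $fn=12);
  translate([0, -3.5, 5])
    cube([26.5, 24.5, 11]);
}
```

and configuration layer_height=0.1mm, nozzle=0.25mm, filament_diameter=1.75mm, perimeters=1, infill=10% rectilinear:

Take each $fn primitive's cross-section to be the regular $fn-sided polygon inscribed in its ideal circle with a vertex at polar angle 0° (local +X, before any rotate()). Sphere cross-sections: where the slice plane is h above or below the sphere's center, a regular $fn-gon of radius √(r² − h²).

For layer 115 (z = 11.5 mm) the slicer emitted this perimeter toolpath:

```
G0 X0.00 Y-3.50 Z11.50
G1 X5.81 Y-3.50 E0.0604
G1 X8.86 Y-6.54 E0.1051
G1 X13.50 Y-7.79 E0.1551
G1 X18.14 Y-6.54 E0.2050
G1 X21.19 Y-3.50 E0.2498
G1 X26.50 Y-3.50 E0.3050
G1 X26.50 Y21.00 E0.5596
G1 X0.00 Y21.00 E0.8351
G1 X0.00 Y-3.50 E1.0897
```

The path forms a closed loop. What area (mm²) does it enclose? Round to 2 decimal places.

692.53 mm²

Apply the shoelace formula to the sequence of (X, Y) vertices; enclosed area = 692.53 mm².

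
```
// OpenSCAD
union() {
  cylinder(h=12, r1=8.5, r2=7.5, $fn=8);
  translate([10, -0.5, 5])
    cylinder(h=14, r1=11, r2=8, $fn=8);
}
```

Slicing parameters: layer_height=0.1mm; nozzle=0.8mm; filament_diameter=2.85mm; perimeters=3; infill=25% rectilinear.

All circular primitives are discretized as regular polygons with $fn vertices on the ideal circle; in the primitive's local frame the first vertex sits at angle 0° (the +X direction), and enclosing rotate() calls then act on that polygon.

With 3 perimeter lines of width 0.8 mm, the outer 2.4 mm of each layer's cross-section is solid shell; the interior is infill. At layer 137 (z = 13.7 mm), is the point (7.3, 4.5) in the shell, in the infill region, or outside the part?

infill

At z = 13.7 mm: the cone is absent (z outside [0, 12]); the cone at (10, -0.5) contributes a regular 8-gon of circumradius 9.136 (interpolated between r1=11 and r2=8 at t=0.621); Merging all regions: only the cone at (10, -0.5) is present, so the union is just that shape — 1 connected region. Overall, the cross-section is a single solid region. The nearest boundary edge runs (10.00, 8.64)→(3.54, 5.96); distance from the point to it = 2.79 mm. The point is inside the cross-section and 2.79 mm from the nearest boundary — more than the 2.4 mm shell width (3 × 0.8), so it's in the infill interior.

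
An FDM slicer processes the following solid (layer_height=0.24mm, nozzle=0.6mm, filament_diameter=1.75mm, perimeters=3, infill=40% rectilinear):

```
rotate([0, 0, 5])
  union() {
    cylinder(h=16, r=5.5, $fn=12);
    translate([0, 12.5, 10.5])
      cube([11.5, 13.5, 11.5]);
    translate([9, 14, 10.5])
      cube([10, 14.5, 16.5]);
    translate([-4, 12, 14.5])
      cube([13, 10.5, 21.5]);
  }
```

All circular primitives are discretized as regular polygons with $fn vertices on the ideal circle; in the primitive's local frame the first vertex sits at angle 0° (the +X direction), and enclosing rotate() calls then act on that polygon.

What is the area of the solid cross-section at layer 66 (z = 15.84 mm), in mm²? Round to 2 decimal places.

At z = 15.84 mm: the r=5.5 cylinder contributes a regular 12-gon of circumradius 5.5 (area = (12/2)·5.500²·sin(360°/12) = 90.75 mm²); the 11.5×13.5 cube at (0, 12.5) contributes its full rectangle (area 155.25 mm²); the 10×14.5 cube at (9, 14) contributes its full rectangle (area 145.00 mm²); the 13×10.5 cube at (-4, 12) contributes its full rectangle (area 136.50 mm²); Merging all regions: the regions partially overlap — summed areas 527.50 mm² minus the doubly-counted overlap 120.00 mm² gives 407.50 mm² — area = 407.50 mm²; (rotated 5° about Z; rotation is an isometry so areas/perimeters/island counts are preserved). Overall, the cross-section has 2 separate islands. Net area = 407.50 mm².

407.50 mm²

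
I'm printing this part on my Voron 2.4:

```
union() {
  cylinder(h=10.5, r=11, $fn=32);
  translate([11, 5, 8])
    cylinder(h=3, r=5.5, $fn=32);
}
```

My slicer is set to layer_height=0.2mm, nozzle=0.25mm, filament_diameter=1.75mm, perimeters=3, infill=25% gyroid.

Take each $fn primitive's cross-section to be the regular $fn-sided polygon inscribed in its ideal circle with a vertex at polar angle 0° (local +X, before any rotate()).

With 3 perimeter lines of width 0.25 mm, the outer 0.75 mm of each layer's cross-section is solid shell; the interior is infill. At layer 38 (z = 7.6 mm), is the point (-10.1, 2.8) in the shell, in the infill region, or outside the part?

At z = 7.6 mm: the r=11 cylinder gives a regular 32-gon of circumradius 11 (constant along its height); the cylinder at (11, 5) is absent (z outside [8, 11]); Taking the union: only the r=11 cylinder is present, so the union is just that shape — 1 connected region. Overall, the cross-section is a single solid region. The nearest boundary edge runs (-10.16, 4.21)→(-10.79, 2.15); distance from the point to it = 0.47 mm. The point is inside the cross-section, 0.47 mm from the nearest boundary — within the 0.75 mm shell band (3 × 0.25).

shell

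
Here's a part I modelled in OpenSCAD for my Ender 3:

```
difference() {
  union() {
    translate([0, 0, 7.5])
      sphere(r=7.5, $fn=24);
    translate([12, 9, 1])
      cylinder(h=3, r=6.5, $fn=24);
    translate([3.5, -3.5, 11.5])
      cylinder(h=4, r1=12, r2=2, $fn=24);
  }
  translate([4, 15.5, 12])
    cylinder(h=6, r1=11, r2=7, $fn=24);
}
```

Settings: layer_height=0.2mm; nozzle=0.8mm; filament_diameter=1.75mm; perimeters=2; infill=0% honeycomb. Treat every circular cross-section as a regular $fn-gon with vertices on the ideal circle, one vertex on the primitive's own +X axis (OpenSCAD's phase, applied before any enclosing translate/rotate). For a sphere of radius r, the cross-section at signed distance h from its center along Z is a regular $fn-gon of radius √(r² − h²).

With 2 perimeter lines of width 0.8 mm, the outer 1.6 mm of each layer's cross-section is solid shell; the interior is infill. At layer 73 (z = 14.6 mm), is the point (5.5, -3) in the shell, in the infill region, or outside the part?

infill

At z = 14.6 mm: the sphere: section is a regular 24-gon, circumradius = √(r²−h²) = √(7.5²−7.1²) = 2.417; the cylinder at (12, 9) does not reach this height (z outside [1, 4]); the cone at (3.5, -3.5): at t=0.775 of its height the radius interpolates to r₁+(r₂−r₁)t = 4.250, giving a regular 24-gon of that circumradius; Combining (union): the regions partially overlap (shared area 4.79 mm²), so overlapping operands fuse into one piece — 1 connected region; the cone at (4, 15.5): at t=0.433 of its height the radius interpolates to r₁+(r₂−r₁)t = 9.267, giving a regular 24-gon of that circumradius; Subtracting the remaining from the first: starting from that combined region, the cone at (4, 15.5) misses the remaining region (no effect) — 1 connected region. Overall, the cross-section is a single solid region. The nearest boundary edge runs (7.61, -2.40)→(7.75, -3.50); distance from the point to it = 2.17 mm. The point is inside the cross-section and 2.17 mm from the nearest boundary — more than the 1.6 mm shell width (2 × 0.8), so it's in the infill interior.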